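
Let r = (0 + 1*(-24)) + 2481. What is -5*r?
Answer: -12285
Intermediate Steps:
r = 2457 (r = (0 - 24) + 2481 = -24 + 2481 = 2457)
-5*r = -5*2457 = -12285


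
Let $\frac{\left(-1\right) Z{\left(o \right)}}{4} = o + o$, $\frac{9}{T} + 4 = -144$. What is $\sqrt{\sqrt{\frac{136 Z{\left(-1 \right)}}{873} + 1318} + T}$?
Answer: $\frac{\sqrt{-28198773 + 1593516 \sqrt{111715094}}}{21534} \approx 6.0217$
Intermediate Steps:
$T = - \frac{9}{148}$ ($T = \frac{9}{-4 - 144} = \frac{9}{-148} = 9 \left(- \frac{1}{148}\right) = - \frac{9}{148} \approx -0.060811$)
$Z{\left(o \right)} = - 8 o$ ($Z{\left(o \right)} = - 4 \left(o + o\right) = - 4 \cdot 2 o = - 8 o$)
$\sqrt{\sqrt{\frac{136 Z{\left(-1 \right)}}{873} + 1318} + T} = \sqrt{\sqrt{\frac{136 \left(\left(-8\right) \left(-1\right)\right)}{873} + 1318} - \frac{9}{148}} = \sqrt{\sqrt{136 \cdot 8 \cdot \frac{1}{873} + 1318} - \frac{9}{148}} = \sqrt{\sqrt{1088 \cdot \frac{1}{873} + 1318} - \frac{9}{148}} = \sqrt{\sqrt{\frac{1088}{873} + 1318} - \frac{9}{148}} = \sqrt{\sqrt{\frac{1151702}{873}} - \frac{9}{148}} = \sqrt{\frac{\sqrt{111715094}}{291} - \frac{9}{148}} = \sqrt{- \frac{9}{148} + \frac{\sqrt{111715094}}{291}}$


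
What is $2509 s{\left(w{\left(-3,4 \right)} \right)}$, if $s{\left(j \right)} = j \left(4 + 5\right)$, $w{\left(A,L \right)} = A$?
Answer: $-67743$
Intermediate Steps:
$s{\left(j \right)} = 9 j$ ($s{\left(j \right)} = j 9 = 9 j$)
$2509 s{\left(w{\left(-3,4 \right)} \right)} = 2509 \cdot 9 \left(-3\right) = 2509 \left(-27\right) = -67743$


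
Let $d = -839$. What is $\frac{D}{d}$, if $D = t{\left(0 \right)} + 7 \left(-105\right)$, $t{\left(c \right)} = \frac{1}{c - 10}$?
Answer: $\frac{7351}{8390} \approx 0.87616$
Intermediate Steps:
$t{\left(c \right)} = \frac{1}{-10 + c}$
$D = - \frac{7351}{10}$ ($D = \frac{1}{-10 + 0} + 7 \left(-105\right) = \frac{1}{-10} - 735 = - \frac{1}{10} - 735 = - \frac{7351}{10} \approx -735.1$)
$\frac{D}{d} = - \frac{7351}{10 \left(-839\right)} = \left(- \frac{7351}{10}\right) \left(- \frac{1}{839}\right) = \frac{7351}{8390}$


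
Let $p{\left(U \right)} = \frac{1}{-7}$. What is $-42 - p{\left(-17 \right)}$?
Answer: $- \frac{293}{7} \approx -41.857$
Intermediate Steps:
$p{\left(U \right)} = - \frac{1}{7}$
$-42 - p{\left(-17 \right)} = -42 - - \frac{1}{7} = -42 + \frac{1}{7} = - \frac{293}{7}$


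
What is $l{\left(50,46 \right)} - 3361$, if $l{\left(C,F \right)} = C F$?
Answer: $-1061$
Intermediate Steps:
$l{\left(50,46 \right)} - 3361 = 50 \cdot 46 - 3361 = 2300 - 3361 = -1061$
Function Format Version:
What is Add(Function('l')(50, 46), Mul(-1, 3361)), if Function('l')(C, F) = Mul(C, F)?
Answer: -1061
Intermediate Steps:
Add(Function('l')(50, 46), Mul(-1, 3361)) = Add(Mul(50, 46), Mul(-1, 3361)) = Add(2300, -3361) = -1061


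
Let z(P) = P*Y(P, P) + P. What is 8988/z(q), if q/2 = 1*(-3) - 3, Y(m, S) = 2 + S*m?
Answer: -107/21 ≈ -5.0952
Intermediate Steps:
q = -12 (q = 2*(1*(-3) - 3) = 2*(-3 - 3) = 2*(-6) = -12)
z(P) = P + P*(2 + P²) (z(P) = P*(2 + P*P) + P = P*(2 + P²) + P = P + P*(2 + P²))
8988/z(q) = 8988/((-12*(3 + (-12)²))) = 8988/((-12*(3 + 144))) = 8988/((-12*147)) = 8988/(-1764) = 8988*(-1/1764) = -107/21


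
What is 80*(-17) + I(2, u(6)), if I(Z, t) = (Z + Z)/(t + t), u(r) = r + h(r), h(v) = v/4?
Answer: -20396/15 ≈ -1359.7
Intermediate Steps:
h(v) = v/4 (h(v) = v*(1/4) = v/4)
u(r) = 5*r/4 (u(r) = r + r/4 = 5*r/4)
I(Z, t) = Z/t (I(Z, t) = (2*Z)/((2*t)) = (2*Z)*(1/(2*t)) = Z/t)
80*(-17) + I(2, u(6)) = 80*(-17) + 2/(((5/4)*6)) = -1360 + 2/(15/2) = -1360 + 2*(2/15) = -1360 + 4/15 = -20396/15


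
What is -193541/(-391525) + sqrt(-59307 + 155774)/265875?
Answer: 193541/391525 + sqrt(96467)/265875 ≈ 0.49549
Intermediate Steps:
-193541/(-391525) + sqrt(-59307 + 155774)/265875 = -193541*(-1/391525) + sqrt(96467)*(1/265875) = 193541/391525 + sqrt(96467)/265875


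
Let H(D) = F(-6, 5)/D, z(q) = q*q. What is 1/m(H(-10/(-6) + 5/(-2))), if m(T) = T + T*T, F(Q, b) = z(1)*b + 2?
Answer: 25/1554 ≈ 0.016088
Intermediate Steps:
z(q) = q**2
F(Q, b) = 2 + b (F(Q, b) = 1**2*b + 2 = 1*b + 2 = b + 2 = 2 + b)
H(D) = 7/D (H(D) = (2 + 5)/D = 7/D)
m(T) = T + T**2
1/m(H(-10/(-6) + 5/(-2))) = 1/((7/(-10/(-6) + 5/(-2)))*(1 + 7/(-10/(-6) + 5/(-2)))) = 1/((7/(-10*(-1/6) + 5*(-1/2)))*(1 + 7/(-10*(-1/6) + 5*(-1/2)))) = 1/((7/(5/3 - 5/2))*(1 + 7/(5/3 - 5/2))) = 1/((7/(-5/6))*(1 + 7/(-5/6))) = 1/((7*(-6/5))*(1 + 7*(-6/5))) = 1/(-42*(1 - 42/5)/5) = 1/(-42/5*(-37/5)) = 1/(1554/25) = 25/1554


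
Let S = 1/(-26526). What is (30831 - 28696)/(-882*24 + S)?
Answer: -56633010/561502369 ≈ -0.10086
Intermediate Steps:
S = -1/26526 ≈ -3.7699e-5
(30831 - 28696)/(-882*24 + S) = (30831 - 28696)/(-882*24 - 1/26526) = 2135/(-21168 - 1/26526) = 2135/(-561502369/26526) = 2135*(-26526/561502369) = -56633010/561502369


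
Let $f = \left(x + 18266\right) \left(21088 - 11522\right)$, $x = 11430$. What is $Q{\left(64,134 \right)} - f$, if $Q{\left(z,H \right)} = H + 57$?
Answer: $-284071745$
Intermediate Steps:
$Q{\left(z,H \right)} = 57 + H$
$f = 284071936$ ($f = \left(11430 + 18266\right) \left(21088 - 11522\right) = 29696 \cdot 9566 = 284071936$)
$Q{\left(64,134 \right)} - f = \left(57 + 134\right) - 284071936 = 191 - 284071936 = -284071745$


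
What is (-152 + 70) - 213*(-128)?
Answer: 27182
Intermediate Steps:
(-152 + 70) - 213*(-128) = -82 + 27264 = 27182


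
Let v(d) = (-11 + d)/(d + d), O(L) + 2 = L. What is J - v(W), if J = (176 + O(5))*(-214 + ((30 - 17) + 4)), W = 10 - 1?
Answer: -317366/9 ≈ -35263.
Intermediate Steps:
O(L) = -2 + L
W = 9
v(d) = (-11 + d)/(2*d) (v(d) = (-11 + d)/((2*d)) = (-11 + d)*(1/(2*d)) = (-11 + d)/(2*d))
J = -35263 (J = (176 + (-2 + 5))*(-214 + ((30 - 17) + 4)) = (176 + 3)*(-214 + (13 + 4)) = 179*(-214 + 17) = 179*(-197) = -35263)
J - v(W) = -35263 - (-11 + 9)/(2*9) = -35263 - (-2)/(2*9) = -35263 - 1*(-⅑) = -35263 + ⅑ = -317366/9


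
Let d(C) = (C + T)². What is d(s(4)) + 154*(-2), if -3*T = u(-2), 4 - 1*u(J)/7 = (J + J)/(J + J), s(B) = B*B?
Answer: -227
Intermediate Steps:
s(B) = B²
u(J) = 21 (u(J) = 28 - 7*(J + J)/(J + J) = 28 - 7*2*J/(2*J) = 28 - 7*2*J*1/(2*J) = 28 - 7*1 = 28 - 7 = 21)
T = -7 (T = -⅓*21 = -7)
d(C) = (-7 + C)² (d(C) = (C - 7)² = (-7 + C)²)
d(s(4)) + 154*(-2) = (-7 + 4²)² + 154*(-2) = (-7 + 16)² - 308 = 9² - 308 = 81 - 308 = -227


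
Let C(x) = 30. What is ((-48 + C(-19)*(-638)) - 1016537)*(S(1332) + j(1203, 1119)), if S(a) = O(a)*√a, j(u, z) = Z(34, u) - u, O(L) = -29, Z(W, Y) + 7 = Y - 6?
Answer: 13464425 + 180216150*√37 ≈ 1.1097e+9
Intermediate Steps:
Z(W, Y) = -13 + Y (Z(W, Y) = -7 + (Y - 6) = -7 + (-6 + Y) = -13 + Y)
j(u, z) = -13 (j(u, z) = (-13 + u) - u = -13)
S(a) = -29*√a
((-48 + C(-19)*(-638)) - 1016537)*(S(1332) + j(1203, 1119)) = ((-48 + 30*(-638)) - 1016537)*(-174*√37 - 13) = ((-48 - 19140) - 1016537)*(-174*√37 - 13) = (-19188 - 1016537)*(-174*√37 - 13) = -1035725*(-13 - 174*√37) = 13464425 + 180216150*√37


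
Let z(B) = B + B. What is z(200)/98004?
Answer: 100/24501 ≈ 0.0040815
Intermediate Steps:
z(B) = 2*B
z(200)/98004 = (2*200)/98004 = 400*(1/98004) = 100/24501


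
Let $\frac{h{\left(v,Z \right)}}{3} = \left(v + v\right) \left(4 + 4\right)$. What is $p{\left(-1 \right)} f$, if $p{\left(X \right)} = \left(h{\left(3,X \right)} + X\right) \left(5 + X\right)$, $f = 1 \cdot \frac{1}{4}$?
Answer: $143$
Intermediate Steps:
$h{\left(v,Z \right)} = 48 v$ ($h{\left(v,Z \right)} = 3 \left(v + v\right) \left(4 + 4\right) = 3 \cdot 2 v 8 = 3 \cdot 16 v = 48 v$)
$f = \frac{1}{4}$ ($f = 1 \cdot \frac{1}{4} = \frac{1}{4} \approx 0.25$)
$p{\left(X \right)} = \left(5 + X\right) \left(144 + X\right)$ ($p{\left(X \right)} = \left(48 \cdot 3 + X\right) \left(5 + X\right) = \left(144 + X\right) \left(5 + X\right) = \left(5 + X\right) \left(144 + X\right)$)
$p{\left(-1 \right)} f = \left(720 + \left(-1\right)^{2} + 149 \left(-1\right)\right) \frac{1}{4} = \left(720 + 1 - 149\right) \frac{1}{4} = 572 \cdot \frac{1}{4} = 143$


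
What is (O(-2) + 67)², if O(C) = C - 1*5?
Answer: 3600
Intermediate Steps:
O(C) = -5 + C (O(C) = C - 5 = -5 + C)
(O(-2) + 67)² = ((-5 - 2) + 67)² = (-7 + 67)² = 60² = 3600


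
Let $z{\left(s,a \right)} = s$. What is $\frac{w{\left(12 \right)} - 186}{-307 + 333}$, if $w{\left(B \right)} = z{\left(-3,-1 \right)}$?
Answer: $- \frac{189}{26} \approx -7.2692$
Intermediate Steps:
$w{\left(B \right)} = -3$
$\frac{w{\left(12 \right)} - 186}{-307 + 333} = \frac{-3 - 186}{-307 + 333} = - \frac{189}{26}$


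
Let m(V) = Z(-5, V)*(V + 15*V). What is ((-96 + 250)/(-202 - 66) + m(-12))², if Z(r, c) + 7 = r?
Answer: 95270378281/17956 ≈ 5.3058e+6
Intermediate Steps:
Z(r, c) = -7 + r
m(V) = -192*V (m(V) = (-7 - 5)*(V + 15*V) = -192*V)
((-96 + 250)/(-202 - 66) + m(-12))² = ((-96 + 250)/(-202 - 66) - 192*(-12))² = (154/(-268) + 2304)² = (154*(-1/268) + 2304)² = (-77/134 + 2304)² = (308659/134)² = 95270378281/17956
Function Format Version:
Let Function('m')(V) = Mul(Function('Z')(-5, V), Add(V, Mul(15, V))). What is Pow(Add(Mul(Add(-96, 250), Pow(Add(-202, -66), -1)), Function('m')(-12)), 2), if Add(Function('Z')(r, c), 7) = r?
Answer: Rational(95270378281, 17956) ≈ 5.3058e+6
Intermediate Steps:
Function('Z')(r, c) = Add(-7, r)
Function('m')(V) = Mul(-192, V) (Function('m')(V) = Mul(Add(-7, -5), Add(V, Mul(15, V))) = Mul(-12, Mul(16, V)) = Mul(-192, V))
Pow(Add(Mul(Add(-96, 250), Pow(Add(-202, -66), -1)), Function('m')(-12)), 2) = Pow(Add(Mul(Add(-96, 250), Pow(Add(-202, -66), -1)), Mul(-192, -12)), 2) = Pow(Add(Mul(154, Pow(-268, -1)), 2304), 2) = Pow(Add(Mul(154, Rational(-1, 268)), 2304), 2) = Pow(Add(Rational(-77, 134), 2304), 2) = Pow(Rational(308659, 134), 2) = Rational(95270378281, 17956)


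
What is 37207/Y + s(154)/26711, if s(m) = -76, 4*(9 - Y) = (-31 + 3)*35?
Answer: 993816873/6784594 ≈ 146.48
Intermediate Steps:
Y = 254 (Y = 9 - (-31 + 3)*35/4 = 9 - (-7)*35 = 9 - ¼*(-980) = 9 + 245 = 254)
37207/Y + s(154)/26711 = 37207/254 - 76/26711 = 993816873/6784594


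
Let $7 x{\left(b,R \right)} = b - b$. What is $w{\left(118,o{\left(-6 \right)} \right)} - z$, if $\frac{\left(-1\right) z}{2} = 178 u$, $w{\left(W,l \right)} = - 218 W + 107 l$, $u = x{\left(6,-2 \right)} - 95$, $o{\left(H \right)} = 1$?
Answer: $-59437$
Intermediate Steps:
$x{\left(b,R \right)} = 0$ ($x{\left(b,R \right)} = \frac{b - b}{7} = \frac{1}{7} \cdot 0 = 0$)
$u = -95$ ($u = 0 - 95 = -95$)
$z = 33820$ ($z = - 2 \cdot 178 \left(-95\right) = \left(-2\right) \left(-16910\right) = 33820$)
$w{\left(118,o{\left(-6 \right)} \right)} - z = \left(\left(-218\right) 118 + 107 \cdot 1\right) - 33820 = \left(-25724 + 107\right) - 33820 = -25617 - 33820 = -59437$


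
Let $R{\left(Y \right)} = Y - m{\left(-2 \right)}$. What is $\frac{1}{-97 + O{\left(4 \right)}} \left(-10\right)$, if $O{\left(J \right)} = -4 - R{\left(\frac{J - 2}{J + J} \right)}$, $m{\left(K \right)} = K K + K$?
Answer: $\frac{40}{397} \approx 0.10076$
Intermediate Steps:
$m{\left(K \right)} = K + K^{2}$ ($m{\left(K \right)} = K^{2} + K = K + K^{2}$)
$R{\left(Y \right)} = -2 + Y$ ($R{\left(Y \right)} = Y - - 2 \left(1 - 2\right) = Y - \left(-2\right) \left(-1\right) = Y - 2 = -2 + Y$)
$O{\left(J \right)} = -2 - \frac{-2 + J}{2 J}$ ($O{\left(J \right)} = -4 - \left(-2 + \frac{J - 2}{J + J}\right) = -4 - \left(-2 + \frac{-2 + J}{2 J}\right) = -4 + \left(2 - \frac{-2 + J}{2 J}\right) = -2 - \frac{-2 + J}{2 J}$)
$\frac{1}{-97 + O{\left(4 \right)}} \left(-10\right) = \frac{1}{-97 - \left(\frac{5}{2} - \frac{1}{4}\right)} \left(-10\right) = \frac{1}{-97 + \left(- \frac{5}{2} + \frac{1}{4}\right)} \left(-10\right) = \frac{1}{-97 - \frac{9}{4}} \left(-10\right) = \frac{1}{- \frac{397}{4}} \left(-10\right) = \left(- \frac{4}{397}\right) \left(-10\right) = \frac{40}{397}$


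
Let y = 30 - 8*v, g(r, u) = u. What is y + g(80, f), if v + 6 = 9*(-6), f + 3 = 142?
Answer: 649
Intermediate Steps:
f = 139 (f = -3 + 142 = 139)
v = -60 (v = -6 + 9*(-6) = -6 - 54 = -60)
y = 510 (y = 30 - 8*(-60) = 30 + 480 = 510)
y + g(80, f) = 510 + 139 = 649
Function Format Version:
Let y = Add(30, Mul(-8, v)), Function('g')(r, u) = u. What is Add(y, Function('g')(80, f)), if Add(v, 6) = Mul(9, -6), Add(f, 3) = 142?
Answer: 649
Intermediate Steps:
f = 139 (f = Add(-3, 142) = 139)
v = -60 (v = Add(-6, Mul(9, -6)) = Add(-6, -54) = -60)
y = 510 (y = Add(30, Mul(-8, -60)) = Add(30, 480) = 510)
Add(y, Function('g')(80, f)) = Add(510, 139) = 649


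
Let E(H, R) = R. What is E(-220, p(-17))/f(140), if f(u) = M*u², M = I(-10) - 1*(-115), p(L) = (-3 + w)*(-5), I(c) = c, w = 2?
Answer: 1/411600 ≈ 2.4295e-6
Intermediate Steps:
p(L) = 5 (p(L) = (-3 + 2)*(-5) = -1*(-5) = 5)
M = 105 (M = -10 - 1*(-115) = -10 + 115 = 105)
f(u) = 105*u²
E(-220, p(-17))/f(140) = 5/((105*140²)) = 5/((105*19600)) = 5/2058000 = 5*(1/2058000) = 1/411600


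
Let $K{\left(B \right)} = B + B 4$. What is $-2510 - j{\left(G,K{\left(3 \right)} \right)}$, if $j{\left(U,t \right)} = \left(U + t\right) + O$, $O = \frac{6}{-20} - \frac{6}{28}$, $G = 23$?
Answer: $- \frac{89162}{35} \approx -2547.5$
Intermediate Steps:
$O = - \frac{18}{35}$ ($O = 6 \left(- \frac{1}{20}\right) - \frac{3}{14} = - \frac{3}{10} - \frac{3}{14} = - \frac{18}{35} \approx -0.51429$)
$K{\left(B \right)} = 5 B$ ($K{\left(B \right)} = B + 4 B = 5 B$)
$j{\left(U,t \right)} = - \frac{18}{35} + U + t$ ($j{\left(U,t \right)} = \left(U + t\right) - \frac{18}{35} = - \frac{18}{35} + U + t$)
$-2510 - j{\left(G,K{\left(3 \right)} \right)} = -2510 - \left(- \frac{18}{35} + 23 + 5 \cdot 3\right) = -2510 - \left(- \frac{18}{35} + 23 + 15\right) = -2510 - \frac{1312}{35} = - \frac{89162}{35}$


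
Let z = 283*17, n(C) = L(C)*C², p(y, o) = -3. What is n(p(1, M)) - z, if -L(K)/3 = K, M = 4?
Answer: -4730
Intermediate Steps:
L(K) = -3*K
n(C) = -3*C³ (n(C) = (-3*C)*C² = -3*C³)
z = 4811
n(p(1, M)) - z = -3*(-3)³ - 1*4811 = -3*(-27) - 4811 = 81 - 4811 = -4730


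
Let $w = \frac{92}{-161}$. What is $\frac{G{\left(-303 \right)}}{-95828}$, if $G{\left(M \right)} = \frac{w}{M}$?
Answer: $- \frac{1}{50812797} \approx -1.968 \cdot 10^{-8}$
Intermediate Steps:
$w = - \frac{4}{7}$ ($w = 92 \left(- \frac{1}{161}\right) = - \frac{4}{7} \approx -0.57143$)
$G{\left(M \right)} = - \frac{4}{7 M}$
$\frac{G{\left(-303 \right)}}{-95828} = \frac{\left(- \frac{4}{7}\right) \frac{1}{-303}}{-95828} = \left(- \frac{4}{7}\right) \left(- \frac{1}{303}\right) \left(- \frac{1}{95828}\right) = \frac{4}{2121} \left(- \frac{1}{95828}\right) = - \frac{1}{50812797}$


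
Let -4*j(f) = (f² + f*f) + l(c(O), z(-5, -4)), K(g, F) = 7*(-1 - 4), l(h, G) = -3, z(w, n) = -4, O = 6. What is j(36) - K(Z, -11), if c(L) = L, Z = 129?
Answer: -2449/4 ≈ -612.25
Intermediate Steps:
K(g, F) = -35 (K(g, F) = 7*(-5) = -35)
j(f) = ¾ - f²/2 (j(f) = -((f² + f*f) - 3)/4 = -((f² + f²) - 3)/4 = -(2*f² - 3)/4 = -(-3 + 2*f²)/4 = ¾ - f²/2)
j(36) - K(Z, -11) = (¾ - ½*36²) - 1*(-35) = (¾ - ½*1296) + 35 = (¾ - 648) + 35 = -2589/4 + 35 = -2449/4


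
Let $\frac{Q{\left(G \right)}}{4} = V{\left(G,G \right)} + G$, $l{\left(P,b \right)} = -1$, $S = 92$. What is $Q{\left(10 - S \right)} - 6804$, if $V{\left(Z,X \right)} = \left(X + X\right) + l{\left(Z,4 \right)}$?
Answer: $-7792$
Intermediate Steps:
$V{\left(Z,X \right)} = -1 + 2 X$ ($V{\left(Z,X \right)} = \left(X + X\right) - 1 = 2 X - 1 = -1 + 2 X$)
$Q{\left(G \right)} = -4 + 12 G$ ($Q{\left(G \right)} = 4 \left(\left(-1 + 2 G\right) + G\right) = 4 \left(-1 + 3 G\right) = -4 + 12 G$)
$Q{\left(10 - S \right)} - 6804 = \left(-4 + 12 \left(10 - 92\right)\right) - 6804 = \left(-4 + 12 \left(-82\right)\right) - 6804 = \left(-4 - 984\right) - 6804 = -988 - 6804 = -7792$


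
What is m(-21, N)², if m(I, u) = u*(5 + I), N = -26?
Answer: 173056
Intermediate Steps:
m(-21, N)² = (-26*(5 - 21))² = (-26*(-16))² = 416² = 173056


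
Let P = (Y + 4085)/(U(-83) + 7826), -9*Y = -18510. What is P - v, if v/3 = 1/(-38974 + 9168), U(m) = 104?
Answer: 27462346/35454237 ≈ 0.77459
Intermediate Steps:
Y = 6170/3 (Y = -⅑*(-18510) = 6170/3 ≈ 2056.7)
v = -3/29806 (v = 3/(-38974 + 9168) = 3/(-29806) = 3*(-1/29806) = -3/29806 ≈ -0.00010065)
P = 3685/4758 (P = (6170/3 + 4085)/(104 + 7826) = (18425/3)/7930 = (18425/3)*(1/7930) = 3685/4758 ≈ 0.77448)
P - v = 3685/4758 - 1*(-3/29806) = 3685/4758 + 3/29806 = 27462346/35454237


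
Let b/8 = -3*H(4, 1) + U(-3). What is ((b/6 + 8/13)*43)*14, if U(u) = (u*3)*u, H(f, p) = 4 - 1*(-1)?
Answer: 130032/13 ≈ 10002.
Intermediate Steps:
H(f, p) = 5 (H(f, p) = 4 + 1 = 5)
U(u) = 3*u² (U(u) = (3*u)*u = 3*u²)
b = 96 (b = 8*(-3*5 + 3*(-3)²) = 8*(-15 + 3*9) = 8*(-15 + 27) = 8*12 = 96)
((b/6 + 8/13)*43)*14 = ((96/6 + 8/13)*43)*14 = ((96*(⅙) + 8*(1/13))*43)*14 = ((16 + 8/13)*43)*14 = ((216/13)*43)*14 = (9288/13)*14 = 130032/13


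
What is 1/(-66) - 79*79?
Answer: -411907/66 ≈ -6241.0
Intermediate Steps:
1/(-66) - 79*79 = -1/66 - 6241 = -411907/66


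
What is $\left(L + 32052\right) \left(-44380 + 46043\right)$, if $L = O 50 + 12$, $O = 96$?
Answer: $61304832$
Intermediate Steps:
$L = 4812$ ($L = 96 \cdot 50 + 12 = 4800 + 12 = 4812$)
$\left(L + 32052\right) \left(-44380 + 46043\right) = \left(4812 + 32052\right) \left(-44380 + 46043\right) = 36864 \cdot 1663 = 61304832$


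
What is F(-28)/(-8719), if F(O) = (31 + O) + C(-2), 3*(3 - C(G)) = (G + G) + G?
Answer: -8/8719 ≈ -0.00091754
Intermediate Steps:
C(G) = 3 - G (C(G) = 3 - ((G + G) + G)/3 = 3 - (2*G + G)/3 = 3 - G)
F(O) = 36 + O (F(O) = (31 + O) + (3 - 1*(-2)) = (31 + O) + (3 + 2) = (31 + O) + 5 = 36 + O)
F(-28)/(-8719) = (36 - 28)/(-8719) = 8*(-1/8719) = -8/8719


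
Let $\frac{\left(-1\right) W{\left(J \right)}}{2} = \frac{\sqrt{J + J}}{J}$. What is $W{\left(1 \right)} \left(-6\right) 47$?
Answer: $564 \sqrt{2} \approx 797.62$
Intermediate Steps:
$W{\left(J \right)} = - \frac{2 \sqrt{2}}{\sqrt{J}}$ ($W{\left(J \right)} = - 2 \frac{\sqrt{J + J}}{J} = - 2 \frac{\sqrt{2 J}}{J} = - 2 \frac{\sqrt{2} \sqrt{J}}{J} = - 2 \frac{\sqrt{2}}{\sqrt{J}} = - \frac{2 \sqrt{2}}{\sqrt{J}}$)
$W{\left(1 \right)} \left(-6\right) 47 = - 2 \sqrt{2} \frac{1}{\sqrt{1}} \left(-6\right) 47 = \left(-2\right) \sqrt{2} \cdot 1 \left(-6\right) 47 = - 2 \sqrt{2} \left(-6\right) 47 = 12 \sqrt{2} \cdot 47 = 564 \sqrt{2}$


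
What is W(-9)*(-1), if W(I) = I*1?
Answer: 9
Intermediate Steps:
W(I) = I
W(-9)*(-1) = -9*(-1) = 9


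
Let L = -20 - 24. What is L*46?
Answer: -2024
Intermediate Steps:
L = -44
L*46 = -44*46 = -2024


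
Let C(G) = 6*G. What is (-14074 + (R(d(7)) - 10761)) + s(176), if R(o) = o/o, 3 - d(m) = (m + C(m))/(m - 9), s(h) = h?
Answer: -24658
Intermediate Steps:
d(m) = 3 - 7*m/(-9 + m) (d(m) = 3 - (m + 6*m)/(m - 9) = 3 - 7*m/(-9 + m))
R(o) = 1
(-14074 + (R(d(7)) - 10761)) + s(176) = (-14074 + (1 - 10761)) + 176 = (-14074 - 10760) + 176 = -24834 + 176 = -24658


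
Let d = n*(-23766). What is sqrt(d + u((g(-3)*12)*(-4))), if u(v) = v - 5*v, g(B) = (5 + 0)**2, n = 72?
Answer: 4*I*sqrt(106647) ≈ 1306.3*I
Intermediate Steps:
g(B) = 25 (g(B) = 5**2 = 25)
d = -1711152 (d = 72*(-23766) = -1711152)
u(v) = -4*v
sqrt(d + u((g(-3)*12)*(-4))) = sqrt(-1711152 - 4*25*12*(-4)) = sqrt(-1711152 - 1200*(-4)) = sqrt(-1711152 - 4*(-1200)) = sqrt(-1711152 + 4800) = sqrt(-1706352) = 4*I*sqrt(106647)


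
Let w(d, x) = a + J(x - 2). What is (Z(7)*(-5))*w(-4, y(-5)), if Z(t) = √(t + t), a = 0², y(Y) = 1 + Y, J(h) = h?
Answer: 30*√14 ≈ 112.25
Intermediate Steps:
a = 0
w(d, x) = -2 + x (w(d, x) = 0 + (x - 2) = 0 + (-2 + x) = -2 + x)
Z(t) = √2*√t (Z(t) = √(2*t) = √2*√t)
(Z(7)*(-5))*w(-4, y(-5)) = ((√2*√7)*(-5))*(-2 + (1 - 5)) = (√14*(-5))*(-2 - 4) = -5*√14*(-6) = 30*√14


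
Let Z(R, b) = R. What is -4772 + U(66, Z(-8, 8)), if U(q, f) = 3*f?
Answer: -4796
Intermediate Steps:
-4772 + U(66, Z(-8, 8)) = -4772 + 3*(-8) = -4772 - 24 = -4796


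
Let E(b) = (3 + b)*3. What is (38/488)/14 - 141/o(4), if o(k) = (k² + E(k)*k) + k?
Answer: -7495/5551 ≈ -1.3502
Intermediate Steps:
E(b) = 9 + 3*b
o(k) = k + k² + k*(9 + 3*k) (o(k) = (k² + (9 + 3*k)*k) + k = (k² + k*(9 + 3*k)) + k = k + k² + k*(9 + 3*k))
(38/488)/14 - 141/o(4) = (38/488)/14 - 141*1/(8*(5 + 2*4)) = (38*(1/488))*(1/14) - 141*1/(8*(5 + 8)) = (19/244)*(1/14) - 141/(2*4*13) = 19/3416 - 141/104 = -7495/5551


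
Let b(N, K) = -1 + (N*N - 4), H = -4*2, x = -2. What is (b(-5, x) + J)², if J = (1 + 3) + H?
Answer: 256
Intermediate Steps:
H = -8
b(N, K) = -5 + N² (b(N, K) = -1 + (N² - 4) = -1 + (-4 + N²) = -5 + N²)
J = -4 (J = (1 + 3) - 8 = 4 - 8 = -4)
(b(-5, x) + J)² = ((-5 + (-5)²) - 4)² = ((-5 + 25) - 4)² = (20 - 4)² = 16² = 256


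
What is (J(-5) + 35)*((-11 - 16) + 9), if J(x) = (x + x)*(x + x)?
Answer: -2430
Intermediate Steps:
J(x) = 4*x² (J(x) = (2*x)*(2*x) = 4*x²)
(J(-5) + 35)*((-11 - 16) + 9) = (4*(-5)² + 35)*((-11 - 16) + 9) = (4*25 + 35)*(-27 + 9) = (100 + 35)*(-18) = 135*(-18) = -2430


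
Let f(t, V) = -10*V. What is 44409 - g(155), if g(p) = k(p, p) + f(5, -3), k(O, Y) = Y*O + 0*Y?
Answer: 20354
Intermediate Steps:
k(O, Y) = O*Y (k(O, Y) = O*Y + 0 = O*Y)
g(p) = 30 + p² (g(p) = p*p - 10*(-3) = p² + 30 = 30 + p²)
44409 - g(155) = 44409 - (30 + 155²) = 44409 - (30 + 24025) = 44409 - 1*24055 = 44409 - 24055 = 20354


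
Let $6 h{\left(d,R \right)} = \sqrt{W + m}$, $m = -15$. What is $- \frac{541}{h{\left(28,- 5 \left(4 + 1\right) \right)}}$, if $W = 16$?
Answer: $-3246$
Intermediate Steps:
$h{\left(d,R \right)} = \frac{1}{6}$ ($h{\left(d,R \right)} = \frac{\sqrt{16 - 15}}{6} = \frac{\sqrt{1}}{6} = \frac{1}{6} \cdot 1 = \frac{1}{6}$)
$- \frac{541}{h{\left(28,- 5 \left(4 + 1\right) \right)}} = - 541 \frac{1}{\frac{1}{6}} = \left(-541\right) 6 = -3246$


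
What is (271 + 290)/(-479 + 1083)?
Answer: 561/604 ≈ 0.92881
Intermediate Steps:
(271 + 290)/(-479 + 1083) = 561/604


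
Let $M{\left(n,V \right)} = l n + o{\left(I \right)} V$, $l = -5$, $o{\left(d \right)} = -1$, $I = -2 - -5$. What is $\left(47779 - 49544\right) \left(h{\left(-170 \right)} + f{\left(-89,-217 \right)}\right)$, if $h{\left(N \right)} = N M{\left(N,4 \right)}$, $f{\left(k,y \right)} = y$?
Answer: $254225305$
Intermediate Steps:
$I = 3$ ($I = -2 + 5 = 3$)
$M{\left(n,V \right)} = - V - 5 n$ ($M{\left(n,V \right)} = - 5 n - V = - V - 5 n$)
$h{\left(N \right)} = N \left(-4 - 5 N\right)$ ($h{\left(N \right)} = N \left(\left(-1\right) 4 - 5 N\right) = N \left(-4 - 5 N\right)$)
$\left(47779 - 49544\right) \left(h{\left(-170 \right)} + f{\left(-89,-217 \right)}\right) = \left(47779 - 49544\right) \left(\left(-1\right) \left(-170\right) \left(4 + 5 \left(-170\right)\right) - 217\right) = - 1765 \left(\left(-1\right) \left(-170\right) \left(4 - 850\right) - 217\right) = - 1765 \left(\left(-1\right) \left(-170\right) \left(-846\right) - 217\right) = - 1765 \left(-143820 - 217\right) = \left(-1765\right) \left(-144037\right) = 254225305$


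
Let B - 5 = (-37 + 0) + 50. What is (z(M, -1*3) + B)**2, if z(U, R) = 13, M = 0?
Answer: 961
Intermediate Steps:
B = 18 (B = 5 + ((-37 + 0) + 50) = 5 + (-37 + 50) = 5 + 13 = 18)
(z(M, -1*3) + B)**2 = (13 + 18)**2 = 31**2 = 961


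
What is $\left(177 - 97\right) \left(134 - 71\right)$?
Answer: $5040$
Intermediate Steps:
$\left(177 - 97\right) \left(134 - 71\right) = 80 \cdot 63 = 5040$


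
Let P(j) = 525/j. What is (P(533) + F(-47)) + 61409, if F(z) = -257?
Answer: 32594541/533 ≈ 61153.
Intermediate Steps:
(P(533) + F(-47)) + 61409 = (525/533 - 257) + 61409 = -136456/533 + 61409 = 32594541/533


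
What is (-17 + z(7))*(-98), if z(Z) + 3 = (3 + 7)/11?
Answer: 20580/11 ≈ 1870.9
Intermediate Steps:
z(Z) = -23/11 (z(Z) = -3 + (3 + 7)/11 = -3 + 10*(1/11) = -3 + 10/11 = -23/11)
(-17 + z(7))*(-98) = (-17 - 23/11)*(-98) = -210/11*(-98) = 20580/11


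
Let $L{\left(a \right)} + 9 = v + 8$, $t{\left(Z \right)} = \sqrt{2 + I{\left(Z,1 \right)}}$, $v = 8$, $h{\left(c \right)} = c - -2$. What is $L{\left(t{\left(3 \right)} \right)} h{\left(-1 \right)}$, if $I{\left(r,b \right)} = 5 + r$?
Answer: $7$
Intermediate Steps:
$h{\left(c \right)} = 2 + c$ ($h{\left(c \right)} = c + 2 = 2 + c$)
$t{\left(Z \right)} = \sqrt{7 + Z}$ ($t{\left(Z \right)} = \sqrt{2 + \left(5 + Z\right)} = \sqrt{7 + Z}$)
$L{\left(a \right)} = 7$ ($L{\left(a \right)} = -9 + \left(8 + 8\right) = -9 + 16 = 7$)
$L{\left(t{\left(3 \right)} \right)} h{\left(-1 \right)} = 7 \left(2 - 1\right) = 7 \cdot 1 = 7$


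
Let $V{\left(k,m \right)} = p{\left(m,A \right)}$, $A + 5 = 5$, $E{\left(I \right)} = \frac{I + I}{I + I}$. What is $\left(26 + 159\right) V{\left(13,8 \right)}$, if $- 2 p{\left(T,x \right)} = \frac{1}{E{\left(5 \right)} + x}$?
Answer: $- \frac{185}{2} \approx -92.5$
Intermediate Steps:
$E{\left(I \right)} = 1$ ($E{\left(I \right)} = \frac{2 I}{2 I} = 2 I \frac{1}{2 I} = 1$)
$A = 0$ ($A = -5 + 5 = 0$)
$p{\left(T,x \right)} = - \frac{1}{2 \left(1 + x\right)}$
$V{\left(k,m \right)} = - \frac{1}{2}$ ($V{\left(k,m \right)} = - \frac{1}{2 + 2 \cdot 0} = - \frac{1}{2 + 0} = - \frac{1}{2}$)
$\left(26 + 159\right) V{\left(13,8 \right)} = \left(26 + 159\right) \left(- \frac{1}{2}\right) = 185 \left(- \frac{1}{2}\right) = - \frac{185}{2}$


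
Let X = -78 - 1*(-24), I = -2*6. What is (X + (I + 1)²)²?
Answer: 4489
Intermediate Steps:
I = -12
X = -54 (X = -78 + 24 = -54)
(X + (I + 1)²)² = (-54 + (-12 + 1)²)² = (-54 + (-11)²)² = (-54 + 121)² = 67² = 4489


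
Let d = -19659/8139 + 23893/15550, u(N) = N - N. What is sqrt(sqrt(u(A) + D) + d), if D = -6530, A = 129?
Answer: sqrt(-62567662603326 + 71190225004900*I*sqrt(6530))/8437430 ≈ 6.322 + 6.3911*I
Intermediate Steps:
u(N) = 0
d = -37077441/42187150 (d = -19659*1/8139 + 23893*(1/15550) = -6553/2713 + 23893/15550 = -37077441/42187150 ≈ -0.87888)
sqrt(sqrt(u(A) + D) + d) = sqrt(sqrt(0 - 6530) - 37077441/42187150) = sqrt(sqrt(-6530) - 37077441/42187150) = sqrt(I*sqrt(6530) - 37077441/42187150) = sqrt(-37077441/42187150 + I*sqrt(6530))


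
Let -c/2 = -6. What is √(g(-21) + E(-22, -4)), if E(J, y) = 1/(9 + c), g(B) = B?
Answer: 2*I*√2310/21 ≈ 4.5774*I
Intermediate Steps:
c = 12 (c = -2*(-6) = 12)
E(J, y) = 1/21 (E(J, y) = 1/(9 + 12) = 1/21)
√(g(-21) + E(-22, -4)) = √(-21 + 1/21) = √(-440/21) = 2*I*√2310/21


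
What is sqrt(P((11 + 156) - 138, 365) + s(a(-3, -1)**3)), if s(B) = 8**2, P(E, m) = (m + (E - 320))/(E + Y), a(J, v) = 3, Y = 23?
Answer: 9*sqrt(546)/26 ≈ 8.0885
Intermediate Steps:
P(E, m) = (-320 + E + m)/(23 + E) (P(E, m) = (m + (E - 320))/(E + 23) = (m + (-320 + E))/(23 + E) = (-320 + E + m)/(23 + E))
s(B) = 64
sqrt(P((11 + 156) - 138, 365) + s(a(-3, -1)**3)) = sqrt((-320 + ((11 + 156) - 138) + 365)/(23 + ((11 + 156) - 138)) + 64) = sqrt((-320 + (167 - 138) + 365)/(23 + (167 - 138)) + 64) = sqrt((-320 + 29 + 365)/(23 + 29) + 64) = sqrt(74/52 + 64) = sqrt((1/52)*74 + 64) = sqrt(37/26 + 64) = sqrt(1701/26) = 9*sqrt(546)/26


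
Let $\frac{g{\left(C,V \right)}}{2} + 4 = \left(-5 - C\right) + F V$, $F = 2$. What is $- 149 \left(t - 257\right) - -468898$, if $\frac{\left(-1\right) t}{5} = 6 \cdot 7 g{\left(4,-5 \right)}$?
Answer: $-932149$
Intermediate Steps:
$g{\left(C,V \right)} = -18 - 2 C + 4 V$ ($g{\left(C,V \right)} = -8 + 2 \left(\left(-5 - C\right) + 2 V\right) = -8 + 2 \left(-5 - C + 2 V\right) = -8 - \left(10 - 4 V + 2 C\right) = -18 - 2 C + 4 V$)
$t = 9660$ ($t = - 5 \cdot 6 \cdot 7 \left(-18 - 8 + 4 \left(-5\right)\right) = - 5 \cdot 42 \left(-18 - 8 - 20\right) = - 5 \cdot 42 \left(-46\right) = \left(-5\right) \left(-1932\right) = 9660$)
$- 149 \left(t - 257\right) - -468898 = - 149 \left(9660 - 257\right) - -468898 = \left(-149\right) 9403 + 468898 = -1401047 + 468898 = -932149$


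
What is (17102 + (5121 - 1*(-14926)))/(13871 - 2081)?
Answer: 12383/3930 ≈ 3.1509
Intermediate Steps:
(17102 + (5121 - 1*(-14926)))/(13871 - 2081) = (17102 + (5121 + 14926))/11790 = (17102 + 20047)*(1/11790) = 37149*(1/11790) = 12383/3930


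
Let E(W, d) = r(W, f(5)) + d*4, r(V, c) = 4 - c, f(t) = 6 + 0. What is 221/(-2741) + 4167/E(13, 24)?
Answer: 11400973/257654 ≈ 44.249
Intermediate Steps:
f(t) = 6
E(W, d) = -2 + 4*d (E(W, d) = (4 - 1*6) + d*4 = (4 - 6) + 4*d = -2 + 4*d)
221/(-2741) + 4167/E(13, 24) = 221/(-2741) + 4167/(-2 + 4*24) = 221*(-1/2741) + 4167/(-2 + 96) = -221/2741 + 4167/94 = 11400973/257654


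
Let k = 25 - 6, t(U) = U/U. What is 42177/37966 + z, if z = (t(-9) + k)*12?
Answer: 9154017/37966 ≈ 241.11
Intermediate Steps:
t(U) = 1
k = 19
z = 240 (z = (1 + 19)*12 = 20*12 = 240)
42177/37966 + z = 42177/37966 + 240 = 9154017/37966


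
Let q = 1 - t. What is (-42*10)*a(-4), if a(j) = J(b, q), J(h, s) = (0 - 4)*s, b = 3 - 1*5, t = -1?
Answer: 3360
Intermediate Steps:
b = -2 (b = 3 - 5 = -2)
q = 2 (q = 1 - 1*(-1) = 1 + 1 = 2)
J(h, s) = -4*s
a(j) = -8 (a(j) = -4*2 = -8)
(-42*10)*a(-4) = -42*10*(-8) = -420*(-8) = 3360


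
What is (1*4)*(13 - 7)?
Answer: 24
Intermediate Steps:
(1*4)*(13 - 7) = 4*6 = 24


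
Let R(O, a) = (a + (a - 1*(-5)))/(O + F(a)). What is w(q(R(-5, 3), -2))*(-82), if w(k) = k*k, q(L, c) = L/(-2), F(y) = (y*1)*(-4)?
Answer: -4961/578 ≈ -8.5830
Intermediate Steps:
F(y) = -4*y (F(y) = y*(-4) = -4*y)
R(O, a) = (5 + 2*a)/(O - 4*a) (R(O, a) = (a + (a - 1*(-5)))/(O - 4*a) = (a + (a + 5))/(O - 4*a) = (a + (5 + a))/(O - 4*a) = (5 + 2*a)/(O - 4*a))
q(L, c) = -L/2
w(k) = k²
w(q(R(-5, 3), -2))*(-82) = (-(5 + 2*3)/(2*(-5 - 4*3)))²*(-82) = (-(5 + 6)/(2*(-5 - 12)))²*(-82) = (-11/(2*(-17)))²*(-82) = (-(-1)*11/34)²*(-82) = (-½*(-11/17))²*(-82) = (11/34)²*(-82) = (121/1156)*(-82) = -4961/578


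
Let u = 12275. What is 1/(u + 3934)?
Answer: 1/16209 ≈ 6.1694e-5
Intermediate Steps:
1/(u + 3934) = 1/(12275 + 3934) = 1/16209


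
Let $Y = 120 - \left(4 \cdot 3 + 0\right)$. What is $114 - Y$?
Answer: $6$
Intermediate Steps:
$Y = 108$ ($Y = 120 - \left(12 + 0\right) = 120 - 12 = 108$)
$114 - Y = 114 - 108 = 6$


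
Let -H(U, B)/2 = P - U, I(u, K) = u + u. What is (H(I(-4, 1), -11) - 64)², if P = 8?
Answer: 9216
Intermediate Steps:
I(u, K) = 2*u
H(U, B) = -16 + 2*U (H(U, B) = -2*(8 - U) = -16 + 2*U)
(H(I(-4, 1), -11) - 64)² = ((-16 + 2*(2*(-4))) - 64)² = ((-16 + 2*(-8)) - 64)² = ((-16 - 16) - 64)² = (-32 - 64)² = (-96)² = 9216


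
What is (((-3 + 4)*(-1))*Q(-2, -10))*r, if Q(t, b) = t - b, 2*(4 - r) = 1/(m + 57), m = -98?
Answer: -1316/41 ≈ -32.098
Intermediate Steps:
r = 329/82 (r = 4 - 1/(2*(-98 + 57)) = 4 - 1/2/(-41) = 4 - 1/2*(-1/41) = 4 + 1/82 = 329/82 ≈ 4.0122)
(((-3 + 4)*(-1))*Q(-2, -10))*r = (((-3 + 4)*(-1))*(-2 - 1*(-10)))*(329/82) = ((1*(-1))*(-2 + 10))*(329/82) = -1*8*(329/82) = -8*329/82 = -1316/41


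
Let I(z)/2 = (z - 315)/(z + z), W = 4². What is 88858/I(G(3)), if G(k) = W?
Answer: -1421728/299 ≈ -4754.9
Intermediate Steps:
W = 16
G(k) = 16
I(z) = (-315 + z)/z (I(z) = 2*((z - 315)/(z + z)) = 2*((-315 + z)/((2*z))) = 2*((-315 + z)*(1/(2*z))) = 2*((-315 + z)/(2*z)) = (-315 + z)/z)
88858/I(G(3)) = 88858/(((-315 + 16)/16)) = 88858/(((1/16)*(-299))) = 88858/(-299/16) = 88858*(-16/299) = -1421728/299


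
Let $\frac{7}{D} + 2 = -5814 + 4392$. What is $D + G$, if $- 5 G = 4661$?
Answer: $- \frac{6637299}{7120} \approx -932.21$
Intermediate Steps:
$D = - \frac{7}{1424}$ ($D = \frac{7}{-2 + \left(-5814 + 4392\right)} = \frac{7}{-2 - 1422} = \frac{7}{-1424} = 7 \left(- \frac{1}{1424}\right) = - \frac{7}{1424} \approx -0.0049157$)
$G = - \frac{4661}{5}$ ($G = \left(- \frac{1}{5}\right) 4661 = - \frac{4661}{5} \approx -932.2$)
$D + G = - \frac{7}{1424} - \frac{4661}{5} = - \frac{6637299}{7120}$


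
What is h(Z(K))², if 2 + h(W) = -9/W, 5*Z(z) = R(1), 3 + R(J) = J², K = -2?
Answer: 1681/4 ≈ 420.25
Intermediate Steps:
R(J) = -3 + J²
Z(z) = -⅖ (Z(z) = (-3 + 1²)/5 = (-3 + 1)/5 = (⅕)*(-2) = -⅖)
h(W) = -2 - 9/W
h(Z(K))² = (-2 - 9/(-⅖))² = (-2 - 9*(-5/2))² = (-2 + 45/2)² = (41/2)² = 1681/4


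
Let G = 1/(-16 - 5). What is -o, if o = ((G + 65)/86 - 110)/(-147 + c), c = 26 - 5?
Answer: -49324/56889 ≈ -0.86702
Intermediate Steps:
c = 21
G = -1/21 (G = 1/(-21) = -1/21 ≈ -0.047619)
o = 49324/56889 (o = ((-1/21 + 65)/86 - 110)/(-147 + 21) = ((1364/21)*(1/86) - 110)/(-126) = -(682/903 - 110)/126 = -1/126*(-98648/903) = 49324/56889 ≈ 0.86702)
-o = -1*49324/56889 = -49324/56889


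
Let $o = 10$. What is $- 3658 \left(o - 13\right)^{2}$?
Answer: $-32922$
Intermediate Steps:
$- 3658 \left(o - 13\right)^{2} = - 3658 \left(10 - 13\right)^{2} = - 3658 \left(-3\right)^{2} = \left(-3658\right) 9 = -32922$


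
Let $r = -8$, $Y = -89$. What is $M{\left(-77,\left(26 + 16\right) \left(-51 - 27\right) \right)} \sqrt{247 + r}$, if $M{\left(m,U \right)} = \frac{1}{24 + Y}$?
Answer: $- \frac{\sqrt{239}}{65} \approx -0.23784$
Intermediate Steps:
$M{\left(m,U \right)} = - \frac{1}{65}$ ($M{\left(m,U \right)} = \frac{1}{24 - 89} = \frac{1}{-65} = - \frac{1}{65}$)
$M{\left(-77,\left(26 + 16\right) \left(-51 - 27\right) \right)} \sqrt{247 + r} = - \frac{\sqrt{247 - 8}}{65} = - \frac{\sqrt{239}}{65}$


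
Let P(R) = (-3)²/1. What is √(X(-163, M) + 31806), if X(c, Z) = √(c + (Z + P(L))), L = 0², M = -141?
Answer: √(31806 + I*√295) ≈ 178.34 + 0.0482*I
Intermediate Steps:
L = 0
P(R) = 9 (P(R) = 9*1 = 9)
X(c, Z) = √(9 + Z + c) (X(c, Z) = √(c + (Z + 9)) = √(c + (9 + Z)) = √(9 + Z + c))
√(X(-163, M) + 31806) = √(√(9 - 141 - 163) + 31806) = √(√(-295) + 31806) = √(I*√295 + 31806) = √(31806 + I*√295)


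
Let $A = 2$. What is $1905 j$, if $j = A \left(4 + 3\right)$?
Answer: $26670$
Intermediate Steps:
$j = 14$ ($j = 2 \left(4 + 3\right) = 2 \cdot 7 = 14$)
$1905 j = 1905 \cdot 14 = 26670$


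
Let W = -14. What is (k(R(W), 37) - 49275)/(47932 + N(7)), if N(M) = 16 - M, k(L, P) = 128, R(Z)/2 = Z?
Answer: -49147/47941 ≈ -1.0252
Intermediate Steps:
R(Z) = 2*Z
(k(R(W), 37) - 49275)/(47932 + N(7)) = (128 - 49275)/(47932 + (16 - 1*7)) = -49147/(47932 + (16 - 7)) = -49147/(47932 + 9) = -49147/47941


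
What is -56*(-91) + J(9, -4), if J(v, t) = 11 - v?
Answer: 5098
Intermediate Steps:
-56*(-91) + J(9, -4) = -56*(-91) + (11 - 1*9) = 5096 + (11 - 9) = 5096 + 2 = 5098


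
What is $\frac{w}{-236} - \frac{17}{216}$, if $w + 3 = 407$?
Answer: $- \frac{22819}{12744} \approx -1.7906$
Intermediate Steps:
$w = 404$ ($w = -3 + 407 = 404$)
$\frac{w}{-236} - \frac{17}{216} = \frac{404}{-236} - \frac{17}{216} = 404 \left(- \frac{1}{236}\right) - \frac{17}{216} = - \frac{101}{59} - \frac{17}{216} = - \frac{22819}{12744}$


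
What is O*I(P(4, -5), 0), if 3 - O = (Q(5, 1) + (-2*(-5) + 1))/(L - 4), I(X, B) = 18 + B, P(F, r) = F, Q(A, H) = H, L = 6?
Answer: -54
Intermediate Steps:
O = -3 (O = 3 - (1 + (-2*(-5) + 1))/(6 - 4) = 3 - (1 + (10 + 1))/2 = 3 - (1 + 11)/2 = 3 - 12/2 = 3 - 1*6 = 3 - 6 = -3)
O*I(P(4, -5), 0) = -3*(18 + 0) = -3*18 = -54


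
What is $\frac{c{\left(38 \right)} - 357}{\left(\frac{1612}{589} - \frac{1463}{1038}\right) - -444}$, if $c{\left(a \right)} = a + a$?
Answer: $- \frac{5541882}{8782747} \approx -0.631$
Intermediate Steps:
$c{\left(a \right)} = 2 a$
$\frac{c{\left(38 \right)} - 357}{\left(\frac{1612}{589} - \frac{1463}{1038}\right) - -444} = \frac{2 \cdot 38 - 357}{\left(\frac{1612}{589} - \frac{1463}{1038}\right) - -444} = \frac{76 - 357}{\left(1612 \cdot \frac{1}{589} - \frac{1463}{1038}\right) + \left(-1912 + 2356\right)} = - \frac{281}{\left(\frac{52}{19} - \frac{1463}{1038}\right) + 444} = - \frac{281}{\frac{26179}{19722} + 444} = - \frac{281}{\frac{8782747}{19722}} = \left(-281\right) \frac{19722}{8782747} = - \frac{5541882}{8782747}$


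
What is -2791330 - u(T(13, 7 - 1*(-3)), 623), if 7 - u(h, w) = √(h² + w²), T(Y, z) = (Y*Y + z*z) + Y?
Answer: -2791337 + √467653 ≈ -2.7907e+6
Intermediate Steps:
T(Y, z) = Y + Y² + z² (T(Y, z) = (Y² + z²) + Y = Y + Y² + z²)
u(h, w) = 7 - √(h² + w²)
-2791330 - u(T(13, 7 - 1*(-3)), 623) = -2791330 - (7 - √((13 + 13² + (7 - 1*(-3))²)² + 623²)) = -2791330 - (7 - √((13 + 169 + (7 + 3)²)² + 388129)) = -2791330 - (7 - √((13 + 169 + 10²)² + 388129)) = -2791330 - (7 - √((13 + 169 + 100)² + 388129)) = -2791330 - (7 - √(282² + 388129)) = -2791330 - (7 - √(79524 + 388129)) = -2791330 - (7 - √467653) = -2791330 + (-7 + √467653) = -2791337 + √467653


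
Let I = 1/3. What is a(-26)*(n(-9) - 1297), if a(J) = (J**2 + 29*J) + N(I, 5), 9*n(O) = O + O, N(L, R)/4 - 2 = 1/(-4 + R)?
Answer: 85734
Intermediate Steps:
I = 1/3 ≈ 0.33333
N(L, R) = 8 + 4/(-4 + R)
n(O) = 2*O/9 (n(O) = (O + O)/9 = (2*O)/9 = 2*O/9)
a(J) = 12 + J**2 + 29*J (a(J) = (J**2 + 29*J) + 4*(-7 + 2*5)/(-4 + 5) = (J**2 + 29*J) + 4*(-7 + 10)/1 = (J**2 + 29*J) + 4*1*3 = (J**2 + 29*J) + 12 = 12 + J**2 + 29*J)
a(-26)*(n(-9) - 1297) = (12 + (-26)**2 + 29*(-26))*((2/9)*(-9) - 1297) = (12 + 676 - 754)*(-2 - 1297) = -66*(-1299) = 85734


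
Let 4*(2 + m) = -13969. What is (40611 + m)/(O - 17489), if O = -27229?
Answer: -49489/59624 ≈ -0.83002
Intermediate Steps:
m = -13977/4 (m = -2 + (¼)*(-13969) = -2 - 13969/4 = -13977/4 ≈ -3494.3)
(40611 + m)/(O - 17489) = (40611 - 13977/4)/(-27229 - 17489) = (148467/4)/(-44718) = (148467/4)*(-1/44718) = -49489/59624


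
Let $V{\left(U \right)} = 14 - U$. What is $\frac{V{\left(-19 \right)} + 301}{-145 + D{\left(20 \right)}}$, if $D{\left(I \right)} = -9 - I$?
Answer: $- \frac{167}{87} \approx -1.9195$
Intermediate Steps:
$\frac{V{\left(-19 \right)} + 301}{-145 + D{\left(20 \right)}} = \frac{\left(14 - -19\right) + 301}{-145 - 29} = \frac{\left(14 + 19\right) + 301}{-145 - 29} = \frac{33 + 301}{-145 - 29} = \frac{334}{-174} = 334 \left(- \frac{1}{174}\right) = - \frac{167}{87}$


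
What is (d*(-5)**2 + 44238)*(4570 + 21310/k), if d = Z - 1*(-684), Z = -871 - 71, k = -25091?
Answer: 4332188633280/25091 ≈ 1.7266e+8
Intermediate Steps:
Z = -942
d = -258 (d = -942 - 1*(-684) = -942 + 684 = -258)
(d*(-5)**2 + 44238)*(4570 + 21310/k) = (-258*(-5)**2 + 44238)*(4570 + 21310/(-25091)) = (-258*25 + 44238)*(4570 + 21310*(-1/25091)) = (-6450 + 44238)*(4570 - 21310/25091) = 37788*(114644560/25091) = 4332188633280/25091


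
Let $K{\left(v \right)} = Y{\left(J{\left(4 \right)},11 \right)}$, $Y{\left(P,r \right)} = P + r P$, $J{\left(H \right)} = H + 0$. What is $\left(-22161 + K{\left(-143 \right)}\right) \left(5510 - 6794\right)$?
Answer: $28393092$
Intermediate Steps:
$J{\left(H \right)} = H$
$Y{\left(P,r \right)} = P + P r$
$K{\left(v \right)} = 48$ ($K{\left(v \right)} = 4 \left(1 + 11\right) = 4 \cdot 12 = 48$)
$\left(-22161 + K{\left(-143 \right)}\right) \left(5510 - 6794\right) = \left(-22161 + 48\right) \left(5510 - 6794\right) = \left(-22113\right) \left(-1284\right) = 28393092$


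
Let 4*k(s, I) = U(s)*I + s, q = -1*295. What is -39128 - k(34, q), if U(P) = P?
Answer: -36629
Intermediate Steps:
q = -295
k(s, I) = s/4 + I*s/4 (k(s, I) = (s*I + s)/4 = (I*s + s)/4 = (s + I*s)/4 = s/4 + I*s/4)
-39128 - k(34, q) = -39128 - 34*(1 - 295)/4 = -39128 - 34*(-294)/4 = -39128 - 1*(-2499) = -39128 + 2499 = -36629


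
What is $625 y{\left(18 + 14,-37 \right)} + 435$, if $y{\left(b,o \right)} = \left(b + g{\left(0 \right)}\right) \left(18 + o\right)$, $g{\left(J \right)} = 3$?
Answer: $-415190$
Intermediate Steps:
$y{\left(b,o \right)} = \left(3 + b\right) \left(18 + o\right)$ ($y{\left(b,o \right)} = \left(b + 3\right) \left(18 + o\right) = \left(3 + b\right) \left(18 + o\right)$)
$625 y{\left(18 + 14,-37 \right)} + 435 = 625 \left(54 + 3 \left(-37\right) + 18 \left(18 + 14\right) + \left(18 + 14\right) \left(-37\right)\right) + 435 = 625 \left(54 - 111 + 18 \cdot 32 + 32 \left(-37\right)\right) + 435 = 625 \left(54 - 111 + 576 - 1184\right) + 435 = 625 \left(-665\right) + 435 = -415625 + 435 = -415190$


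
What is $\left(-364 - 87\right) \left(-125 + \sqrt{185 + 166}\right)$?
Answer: $56375 - 1353 \sqrt{39} \approx 47926.0$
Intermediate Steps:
$\left(-364 - 87\right) \left(-125 + \sqrt{185 + 166}\right) = - 451 \left(-125 + \sqrt{351}\right) = - 451 \left(-125 + 3 \sqrt{39}\right) = 56375 - 1353 \sqrt{39}$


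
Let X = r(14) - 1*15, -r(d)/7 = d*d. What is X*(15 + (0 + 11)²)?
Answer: -188632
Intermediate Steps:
r(d) = -7*d² (r(d) = -7*d*d = -7*d²)
X = -1387 (X = -7*14² - 1*15 = -7*196 - 15 = -1372 - 15 = -1387)
X*(15 + (0 + 11)²) = -1387*(15 + (0 + 11)²) = -1387*(15 + 11²) = -1387*(15 + 121) = -1387*136 = -188632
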